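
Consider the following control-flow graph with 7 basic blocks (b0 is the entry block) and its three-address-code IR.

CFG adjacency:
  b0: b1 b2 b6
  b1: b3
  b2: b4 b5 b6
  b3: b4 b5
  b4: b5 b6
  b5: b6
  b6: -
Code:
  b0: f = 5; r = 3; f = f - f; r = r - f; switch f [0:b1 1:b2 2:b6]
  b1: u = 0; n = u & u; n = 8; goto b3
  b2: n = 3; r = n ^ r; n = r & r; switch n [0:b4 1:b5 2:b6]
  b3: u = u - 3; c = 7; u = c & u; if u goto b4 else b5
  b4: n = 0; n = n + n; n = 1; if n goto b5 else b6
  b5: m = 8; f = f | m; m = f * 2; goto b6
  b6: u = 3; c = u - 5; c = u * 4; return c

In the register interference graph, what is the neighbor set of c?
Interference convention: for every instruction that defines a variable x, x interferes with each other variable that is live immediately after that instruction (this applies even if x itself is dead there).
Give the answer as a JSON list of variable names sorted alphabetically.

Answer: ["f", "u"]

Analysis:
def/use:
  b0 def {f,r} use ∅
  b1 def {n,u} use ∅
  b2 def {n,r} use {r}
  b3 def {c,u} use {u}
  b4 def {n} use ∅
  b5 def {f,m} use {f}
  b6 def {c,u} use ∅

Liveness:
  live b0: ∅→{f,r}
  live b1: {f}→{f,u}
  live b2: {f,r}→{f}
  live b3: {f,u}→{f}
  live b4: {f}→{f}
  live b5: {f}→∅
  live b6: ∅→∅

Conflict graph:
  c: {f,u}
  f: {c,m,n,r,u}
  m: {f}
  n: {f,r,u}
  r: {f,n}
  u: {c,f,n}

N(c) = ["f", "u"]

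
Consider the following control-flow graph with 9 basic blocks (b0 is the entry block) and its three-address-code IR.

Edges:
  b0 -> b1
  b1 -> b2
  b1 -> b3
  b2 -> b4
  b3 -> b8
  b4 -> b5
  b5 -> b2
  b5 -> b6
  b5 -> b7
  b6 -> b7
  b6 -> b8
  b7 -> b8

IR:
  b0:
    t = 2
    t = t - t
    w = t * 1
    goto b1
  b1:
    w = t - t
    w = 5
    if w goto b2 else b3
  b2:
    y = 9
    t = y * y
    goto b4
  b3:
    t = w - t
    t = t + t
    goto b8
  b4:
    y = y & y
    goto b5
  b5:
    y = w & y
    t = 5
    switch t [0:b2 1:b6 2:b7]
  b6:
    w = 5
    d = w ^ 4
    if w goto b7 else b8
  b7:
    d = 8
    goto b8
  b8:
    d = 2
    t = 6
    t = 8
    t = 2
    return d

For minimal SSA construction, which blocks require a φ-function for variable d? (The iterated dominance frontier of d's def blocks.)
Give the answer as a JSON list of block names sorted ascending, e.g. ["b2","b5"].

Answer: ["b7", "b8"]

Working:
idom tree: b1←b0 b2←b1 b3←b1 b4←b2 b5←b4 b6←b5 b7←b5 b8←b1
Dom at joins:
  b2: preds {b1,b5}: {b0,b1} ∩ {b0,b1,b2,b4,b5} = {b0,b1}; idom=b1
  b7: preds {b5,b6}: {b0,b1,b2,b4,b5} ∩ {b0,b1,b2,b4,b5,b6} = {b0,b1,b2,b4,b5}; idom=b5
  b8: preds {b3,b6,b7}: {b0,b1,b3} ∩ {b0,b1,b2,b4,b5,b6} ∩ {b0,b1,b2,b4,b5,b7} = {b0,b1}; idom=b1

DF walk-up:
  b2←b1: walk · to b1
  b2←b5: walk b5→b4→b2 to b1
  b7←b5: walk · to b5
  b7←b6: walk b6 to b5
  b8←b3: walk b3 to b1
  b8←b6: walk b6→b5→b4→b2 to b1
  b8←b7: walk b7→b5→b4→b2 to b1
  b0: DF=∅
  b1: DF=∅
  b2: DF={b2,b8}
  b3: DF={b8}
  b4: DF={b2,b8}
  b5: DF={b2,b8}
  b6: DF={b7,b8}
  b7: DF={b8}
  b8: DF=∅

φ for d: defs {b6,b7,b8}
  DF⁺ = {b7,b8}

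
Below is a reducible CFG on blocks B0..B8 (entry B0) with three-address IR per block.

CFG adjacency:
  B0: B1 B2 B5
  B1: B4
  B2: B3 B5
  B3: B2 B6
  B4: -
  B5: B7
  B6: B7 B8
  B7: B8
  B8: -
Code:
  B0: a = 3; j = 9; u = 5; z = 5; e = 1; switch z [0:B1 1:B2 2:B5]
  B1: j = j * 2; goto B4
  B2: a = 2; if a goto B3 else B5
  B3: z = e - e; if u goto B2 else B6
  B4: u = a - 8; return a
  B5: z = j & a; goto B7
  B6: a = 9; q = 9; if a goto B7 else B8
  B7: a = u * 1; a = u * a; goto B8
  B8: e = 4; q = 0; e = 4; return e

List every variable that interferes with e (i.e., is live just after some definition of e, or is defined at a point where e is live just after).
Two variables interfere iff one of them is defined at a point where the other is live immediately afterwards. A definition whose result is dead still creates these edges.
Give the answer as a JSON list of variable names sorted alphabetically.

Block summaries:
  B0 def {a,e,j,u,z} use ∅
  B1 def {j} use {j}
  B2 def {a} use ∅
  B3 def {z} use {e,u}
  B4 def {u} use {a}
  B5 def {z} use {a,j}
  B6 def {a,q} use ∅
  B7 def {a} use {u}
  B8 def {e,q} use ∅

Backward fixpoint:
  live B0: ∅→{a,e,j,u}
  live B1: {a,j}→{a}
  live B2: {e,j,u}→{a,e,j,u}
  live B3: {e,j,u}→{e,j,u}
  live B4: {a}→∅
  live B5: {a,j,u}→{u}
  live B6: {u}→{u}
  live B7: {u}→∅
  live B8: ∅→∅

Interfere edges:
  a — {e,j,q,u,z}
  e — {a,j,u,z}
  j — {a,e,u,z}
  q — {a,u}
  u — {a,e,j,q,z}
  z — {a,e,j,u}

N(e) = ["a", "j", "u", "z"]

Answer: ["a", "j", "u", "z"]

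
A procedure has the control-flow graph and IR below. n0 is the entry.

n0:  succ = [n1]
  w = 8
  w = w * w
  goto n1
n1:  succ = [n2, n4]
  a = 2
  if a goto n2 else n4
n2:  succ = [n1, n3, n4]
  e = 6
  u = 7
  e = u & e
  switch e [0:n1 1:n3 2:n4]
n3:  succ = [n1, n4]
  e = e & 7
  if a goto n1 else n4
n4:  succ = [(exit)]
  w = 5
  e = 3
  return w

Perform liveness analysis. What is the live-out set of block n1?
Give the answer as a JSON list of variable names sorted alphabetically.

Answer: ["a"]

Analysis:
Block summaries:
  n0 def {w} use ∅
  n1 def {a} use ∅
  n2 def {e,u} use ∅
  n3 def {e} use {a,e}
  n4 def {e,w} use ∅

Backward fixpoint:
  n0 li=∅ lo=∅
  n1 li=∅ lo={a}
  n2 li={a} lo={a,e}
  n3 li={a,e} lo=∅
  n4 li=∅ lo=∅

live-out(n1) = ["a"]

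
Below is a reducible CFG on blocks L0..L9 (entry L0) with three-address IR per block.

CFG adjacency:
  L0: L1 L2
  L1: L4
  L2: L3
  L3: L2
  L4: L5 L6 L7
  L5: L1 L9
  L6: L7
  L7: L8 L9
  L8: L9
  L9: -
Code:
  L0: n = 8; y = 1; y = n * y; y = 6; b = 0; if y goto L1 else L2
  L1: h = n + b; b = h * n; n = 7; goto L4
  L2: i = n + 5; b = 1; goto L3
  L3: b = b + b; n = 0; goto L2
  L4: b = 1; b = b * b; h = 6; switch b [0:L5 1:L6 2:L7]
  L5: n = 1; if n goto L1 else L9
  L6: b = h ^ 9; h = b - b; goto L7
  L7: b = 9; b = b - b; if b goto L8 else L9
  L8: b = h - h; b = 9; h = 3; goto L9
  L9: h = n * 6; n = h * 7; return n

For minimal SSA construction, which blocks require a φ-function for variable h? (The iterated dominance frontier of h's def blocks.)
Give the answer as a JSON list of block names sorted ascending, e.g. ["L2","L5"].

Answer: ["L1", "L7", "L9"]

Analysis:
idom tree: L1←L0 L2←L0 L3←L2 L4←L1 L5←L4 L6←L4 L7←L4 L8←L7 L9←L4
Dom at joins:
  L1: preds {L0,L5}: {L0} ∩ {L0,L1,L4,L5} = {L0}; idom=L0
  L2: preds {L0,L3}: {L0} ∩ {L0,L2,L3} = {L0}; idom=L0
  L7: preds {L4,L6}: {L0,L1,L4} ∩ {L0,L1,L4,L6} = {L0,L1,L4}; idom=L4
  L9: preds {L5,L7,L8}: {L0,L1,L4,L5} ∩ {L0,L1,L4,L7} ∩ {L0,L1,L4,L7,L8} = {L0,L1,L4}; idom=L4

Frontier:
  L1←L0: walk · to L0
  L1←L5: walk L5→L4→L1 to L0
  L2←L0: walk · to L0
  L2←L3: walk L3→L2 to L0
  L7←L4: walk · to L4
  L7←L6: walk L6 to L4
  L9←L5: walk L5 to L4
  L9←L7: walk L7 to L4
  L9←L8: walk L8→L7 to L4
  L0: DF=∅
  L1: DF={L1}
  L2: DF={L2}
  L3: DF={L2}
  L4: DF={L1}
  L5: DF={L1,L9}
  L6: DF={L7}
  L7: DF={L9}
  L8: DF={L9}
  L9: DF=∅

φ for h: defs {L1,L4,L6,L8,L9}
  DF⁺ = {L1,L7,L9}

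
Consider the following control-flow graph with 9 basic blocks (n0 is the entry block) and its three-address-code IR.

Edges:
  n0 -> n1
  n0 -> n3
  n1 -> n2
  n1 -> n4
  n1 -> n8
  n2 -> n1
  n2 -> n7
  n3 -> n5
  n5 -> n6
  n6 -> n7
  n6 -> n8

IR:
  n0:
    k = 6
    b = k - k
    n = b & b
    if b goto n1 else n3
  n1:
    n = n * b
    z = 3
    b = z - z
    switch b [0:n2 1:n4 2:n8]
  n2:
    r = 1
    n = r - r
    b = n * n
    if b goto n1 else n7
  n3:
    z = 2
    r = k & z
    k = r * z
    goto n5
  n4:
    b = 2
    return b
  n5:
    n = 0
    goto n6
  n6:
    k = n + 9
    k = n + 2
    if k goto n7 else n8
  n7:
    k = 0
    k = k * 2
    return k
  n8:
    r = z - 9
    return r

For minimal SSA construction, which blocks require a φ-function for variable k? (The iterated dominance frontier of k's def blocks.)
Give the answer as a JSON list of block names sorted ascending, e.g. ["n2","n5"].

idom tree: n1←n0 n2←n1 n3←n0 n4←n1 n5←n3 n6←n5 n7←n0 n8←n0
Dom∩ at merges:
  n1: preds {n0,n2}: {n0} ∩ {n0,n1,n2} = {n0}; idom=n0
  n7: preds {n2,n6}: {n0,n1,n2} ∩ {n0,n3,n5,n6} = {n0}; idom=n0
  n8: preds {n1,n6}: {n0,n1} ∩ {n0,n3,n5,n6} = {n0}; idom=n0

DF walk-up:
  join n1 pred n0: · stop@n0
  join n1 pred n2: n2→n1 stop@n0
  join n7 pred n2: n2→n1 stop@n0
  join n7 pred n6: n6→n5→n3 stop@n0
  join n8 pred n1: n1 stop@n0
  join n8 pred n6: n6→n5→n3 stop@n0
  n0 → ∅
  n1 → {n1,n7,n8}
  n2 → {n1,n7}
  n3 → {n7,n8}
  n4 → ∅
  n5 → {n7,n8}
  n6 → {n7,n8}
  n7 → ∅
  n8 → ∅

φ for k: defs {n0,n3,n6,n7}
  DF⁺ = {n7,n8}

Answer: ["n7", "n8"]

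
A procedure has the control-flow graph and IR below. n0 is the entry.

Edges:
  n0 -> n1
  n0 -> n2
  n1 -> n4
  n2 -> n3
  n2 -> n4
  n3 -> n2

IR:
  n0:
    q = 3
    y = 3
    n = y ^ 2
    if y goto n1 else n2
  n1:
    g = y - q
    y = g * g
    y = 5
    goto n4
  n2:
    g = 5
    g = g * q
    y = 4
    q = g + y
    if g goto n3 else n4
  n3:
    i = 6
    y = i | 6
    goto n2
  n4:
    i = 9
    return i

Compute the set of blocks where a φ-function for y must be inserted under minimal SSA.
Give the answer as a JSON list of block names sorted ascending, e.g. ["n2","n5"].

idom tree: n1←n0 n2←n0 n3←n2 n4←n0
Join-block Dom:
  n2: preds {n0,n3}: {n0} ∩ {n0,n2,n3} = {n0}; idom=n0
  n4: preds {n1,n2}: {n0,n1} ∩ {n0,n2} = {n0}; idom=n0

DF derivation:
  n2←n0: walk · to n0
  n2←n3: walk n3→n2 to n0
  n4←n1: walk n1 to n0
  n4←n2: walk n2 to n0
  n0: DF=∅
  n1: DF={n4}
  n2: DF={n2,n4}
  n3: DF={n2}
  n4: DF=∅

φ for y: defs {n0,n1,n2,n3}
  DF⁺ = {n2,n4}

Answer: ["n2", "n4"]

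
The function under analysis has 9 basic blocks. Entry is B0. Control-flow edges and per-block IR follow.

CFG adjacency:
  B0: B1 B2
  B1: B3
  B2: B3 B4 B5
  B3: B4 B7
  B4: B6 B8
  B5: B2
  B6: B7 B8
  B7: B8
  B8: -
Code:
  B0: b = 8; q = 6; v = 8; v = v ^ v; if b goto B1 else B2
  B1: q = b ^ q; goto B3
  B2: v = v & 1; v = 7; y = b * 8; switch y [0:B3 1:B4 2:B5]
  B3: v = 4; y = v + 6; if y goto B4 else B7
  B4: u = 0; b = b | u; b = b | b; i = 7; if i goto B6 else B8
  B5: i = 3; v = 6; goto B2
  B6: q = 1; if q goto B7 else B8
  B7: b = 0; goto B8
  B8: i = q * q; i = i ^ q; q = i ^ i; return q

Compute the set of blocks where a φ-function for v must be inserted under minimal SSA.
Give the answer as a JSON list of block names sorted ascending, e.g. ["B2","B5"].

Answer: ["B2", "B3", "B4", "B7", "B8"]

Working:
idom tree: B1←B0 B2←B0 B3←B0 B4←B0 B5←B2 B6←B4 B7←B0 B8←B0
Join-block Dom:
  B2: preds {B0,B5}: {B0} ∩ {B0,B2,B5} = {B0}; idom=B0
  B3: preds {B1,B2}: {B0,B1} ∩ {B0,B2} = {B0}; idom=B0
  B4: preds {B2,B3}: {B0,B2} ∩ {B0,B3} = {B0}; idom=B0
  B7: preds {B3,B6}: {B0,B3} ∩ {B0,B4,B6} = {B0}; idom=B0
  B8: preds {B4,B6,B7}: {B0,B4} ∩ {B0,B4,B6} ∩ {B0,B7} = {B0}; idom=B0

DF derivation:
  join B2 pred B0: · stop@B0
  join B2 pred B5: B5→B2 stop@B0
  join B3 pred B1: B1 stop@B0
  join B3 pred B2: B2 stop@B0
  join B4 pred B2: B2 stop@B0
  join B4 pred B3: B3 stop@B0
  join B7 pred B3: B3 stop@B0
  join B7 pred B6: B6→B4 stop@B0
  join B8 pred B4: B4 stop@B0
  join B8 pred B6: B6→B4 stop@B0
  join B8 pred B7: B7 stop@B0
  B0: DF=∅
  B1: DF={B3}
  B2: DF={B2,B3,B4}
  B3: DF={B4,B7}
  B4: DF={B7,B8}
  B5: DF={B2}
  B6: DF={B7,B8}
  B7: DF={B8}
  B8: DF=∅

φ for v: defs {B0,B2,B3,B5}
  DF⁺ = {B2,B3,B4,B7,B8}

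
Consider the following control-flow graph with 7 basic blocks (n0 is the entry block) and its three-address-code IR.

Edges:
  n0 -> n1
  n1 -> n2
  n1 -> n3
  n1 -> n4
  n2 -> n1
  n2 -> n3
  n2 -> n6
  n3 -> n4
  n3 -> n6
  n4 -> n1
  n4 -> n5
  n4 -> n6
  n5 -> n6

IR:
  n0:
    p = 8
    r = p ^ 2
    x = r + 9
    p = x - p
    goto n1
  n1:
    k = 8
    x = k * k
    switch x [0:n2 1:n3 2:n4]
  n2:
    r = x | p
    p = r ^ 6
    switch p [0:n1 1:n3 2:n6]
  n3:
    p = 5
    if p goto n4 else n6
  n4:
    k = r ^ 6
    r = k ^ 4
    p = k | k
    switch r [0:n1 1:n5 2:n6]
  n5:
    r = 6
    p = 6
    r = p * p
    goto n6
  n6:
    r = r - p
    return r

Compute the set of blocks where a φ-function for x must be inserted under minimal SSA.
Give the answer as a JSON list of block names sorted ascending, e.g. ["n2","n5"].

idom tree: n1←n0 n2←n1 n3←n1 n4←n1 n5←n4 n6←n1
Dom at joins:
  n1: preds {n0,n2,n4}: {n0} ∩ {n0,n1,n2} ∩ {n0,n1,n4} = {n0}; idom=n0
  n3: preds {n1,n2}: {n0,n1} ∩ {n0,n1,n2} = {n0,n1}; idom=n1
  n4: preds {n1,n3}: {n0,n1} ∩ {n0,n1,n3} = {n0,n1}; idom=n1
  n6: preds {n2,n3,n4,n5}: {n0,n1,n2} ∩ {n0,n1,n3} ∩ {n0,n1,n4} ∩ {n0,n1,n4,n5} = {n0,n1}; idom=n1

DF derivation:
  join n1 pred n0: · stop@n0
  join n1 pred n2: n2→n1 stop@n0
  join n1 pred n4: n4→n1 stop@n0
  join n3 pred n1: · stop@n1
  join n3 pred n2: n2 stop@n1
  join n4 pred n1: · stop@n1
  join n4 pred n3: n3 stop@n1
  join n6 pred n2: n2 stop@n1
  join n6 pred n3: n3 stop@n1
  join n6 pred n4: n4 stop@n1
  join n6 pred n5: n5→n4 stop@n1
  DF(n0)=∅
  DF(n1)={n1}
  DF(n2)={n1,n3,n6}
  DF(n3)={n4,n6}
  DF(n4)={n1,n6}
  DF(n5)={n6}
  DF(n6)=∅

φ for x: defs {n0,n1}
  DF⁺ = {n1}

Answer: ["n1"]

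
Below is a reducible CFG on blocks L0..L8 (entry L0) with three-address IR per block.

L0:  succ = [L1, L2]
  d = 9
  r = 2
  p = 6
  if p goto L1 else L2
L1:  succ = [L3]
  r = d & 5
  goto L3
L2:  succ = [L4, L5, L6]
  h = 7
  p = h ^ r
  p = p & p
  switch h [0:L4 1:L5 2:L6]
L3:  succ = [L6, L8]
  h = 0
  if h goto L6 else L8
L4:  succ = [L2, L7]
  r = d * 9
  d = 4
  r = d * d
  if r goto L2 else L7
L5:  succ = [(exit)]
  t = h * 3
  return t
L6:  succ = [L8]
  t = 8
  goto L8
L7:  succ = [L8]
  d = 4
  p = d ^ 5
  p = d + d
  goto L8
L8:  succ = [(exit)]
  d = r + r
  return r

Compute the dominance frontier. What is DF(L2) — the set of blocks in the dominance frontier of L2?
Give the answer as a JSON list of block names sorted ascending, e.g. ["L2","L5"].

idom tree: L1←L0 L2←L0 L3←L1 L4←L2 L5←L2 L6←L0 L7←L4 L8←L0
Dom∩ at merges:
  L2: preds {L0,L4}: {L0} ∩ {L0,L2,L4} = {L0}; idom=L0
  L6: preds {L2,L3}: {L0,L2} ∩ {L0,L1,L3} = {L0}; idom=L0
  L8: preds {L3,L6,L7}: {L0,L1,L3} ∩ {L0,L6} ∩ {L0,L2,L4,L7} = {L0}; idom=L0

DF walk-up:
  join L2 pred L0: · stop@L0
  join L2 pred L4: L4→L2 stop@L0
  join L6 pred L2: L2 stop@L0
  join L6 pred L3: L3→L1 stop@L0
  join L8 pred L3: L3→L1 stop@L0
  join L8 pred L6: L6 stop@L0
  join L8 pred L7: L7→L4→L2 stop@L0
  DF(L0)=∅
  DF(L1)={L6,L8}
  DF(L2)={L2,L6,L8}
  DF(L3)={L6,L8}
  DF(L4)={L2,L8}
  DF(L5)=∅
  DF(L6)={L8}
  DF(L7)={L8}
  DF(L8)=∅

DF(L2) = ["L2", "L6", "L8"]

Answer: ["L2", "L6", "L8"]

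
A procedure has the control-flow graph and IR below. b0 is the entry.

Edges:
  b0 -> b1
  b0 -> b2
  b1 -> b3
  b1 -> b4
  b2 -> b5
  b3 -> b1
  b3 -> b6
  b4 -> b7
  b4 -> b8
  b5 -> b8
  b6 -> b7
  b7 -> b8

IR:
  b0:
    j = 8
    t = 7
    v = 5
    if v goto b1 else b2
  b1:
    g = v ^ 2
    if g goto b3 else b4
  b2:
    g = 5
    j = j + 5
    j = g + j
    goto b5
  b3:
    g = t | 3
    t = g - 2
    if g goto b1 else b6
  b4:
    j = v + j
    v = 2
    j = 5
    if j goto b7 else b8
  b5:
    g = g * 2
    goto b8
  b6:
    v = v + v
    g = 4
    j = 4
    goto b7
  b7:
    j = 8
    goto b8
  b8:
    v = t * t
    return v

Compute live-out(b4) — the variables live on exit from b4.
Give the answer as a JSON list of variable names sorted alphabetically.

Answer: ["t"]

Derivation:
Block summaries:
  b0 def {j,t,v} use ∅
  b1 def {g} use {v}
  b2 def {g,j} use {j}
  b3 def {g,t} use {t}
  b4 def {j,v} use {j,v}
  b5 def {g} use {g}
  b6 def {g,j,v} use {v}
  b7 def {j} use ∅
  b8 def {v} use {t}

Backward fixpoint:
  b0 li=∅ lo={j,t,v}
  b1 li={j,t,v} lo={j,t,v}
  b2 li={j,t} lo={g,t}
  b3 li={j,t,v} lo={j,t,v}
  b4 li={j,t,v} lo={t}
  b5 li={g,t} lo={t}
  b6 li={t,v} lo={t}
  b7 li={t} lo={t}
  b8 li={t} lo=∅

live-out(b4) = ["t"]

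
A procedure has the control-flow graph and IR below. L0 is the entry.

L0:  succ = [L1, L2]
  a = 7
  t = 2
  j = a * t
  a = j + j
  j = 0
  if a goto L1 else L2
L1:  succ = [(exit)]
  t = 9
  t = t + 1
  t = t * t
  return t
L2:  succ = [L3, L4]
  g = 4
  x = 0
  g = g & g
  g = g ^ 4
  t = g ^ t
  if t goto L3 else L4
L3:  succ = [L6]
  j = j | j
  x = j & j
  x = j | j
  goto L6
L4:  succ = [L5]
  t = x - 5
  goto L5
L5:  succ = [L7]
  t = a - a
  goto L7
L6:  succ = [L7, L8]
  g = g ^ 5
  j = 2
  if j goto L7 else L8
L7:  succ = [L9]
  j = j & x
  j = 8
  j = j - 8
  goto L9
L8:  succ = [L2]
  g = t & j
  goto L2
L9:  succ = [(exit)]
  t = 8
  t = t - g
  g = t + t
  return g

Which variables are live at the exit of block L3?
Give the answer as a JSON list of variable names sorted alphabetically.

Answer: ["a", "g", "t", "x"]

Derivation:
def/use:
  L0 def {a,j,t} use ∅
  L1 def {t} use ∅
  L2 def {g,t,x} use {t}
  L3 def {j,x} use {j}
  L4 def {t} use {x}
  L5 def {t} use {a}
  L6 def {g,j} use {g}
  L7 def {j} use {j,x}
  L8 def {g} use {j,t}
  L9 def {g,t} use {g}

Backward fixpoint:
  L0: in=∅ out={a,j,t}
  L1: in=∅ out=∅
  L2: in={a,j,t} out={a,g,j,t,x}
  L3: in={a,g,j,t} out={a,g,t,x}
  L4: in={a,g,j,x} out={a,g,j,x}
  L5: in={a,g,j,x} out={g,j,x}
  L6: in={a,g,t,x} out={a,g,j,t,x}
  L7: in={g,j,x} out={g}
  L8: in={a,j,t} out={a,j,t}
  L9: in={g} out=∅

live-out(L3) = ["a", "g", "t", "x"]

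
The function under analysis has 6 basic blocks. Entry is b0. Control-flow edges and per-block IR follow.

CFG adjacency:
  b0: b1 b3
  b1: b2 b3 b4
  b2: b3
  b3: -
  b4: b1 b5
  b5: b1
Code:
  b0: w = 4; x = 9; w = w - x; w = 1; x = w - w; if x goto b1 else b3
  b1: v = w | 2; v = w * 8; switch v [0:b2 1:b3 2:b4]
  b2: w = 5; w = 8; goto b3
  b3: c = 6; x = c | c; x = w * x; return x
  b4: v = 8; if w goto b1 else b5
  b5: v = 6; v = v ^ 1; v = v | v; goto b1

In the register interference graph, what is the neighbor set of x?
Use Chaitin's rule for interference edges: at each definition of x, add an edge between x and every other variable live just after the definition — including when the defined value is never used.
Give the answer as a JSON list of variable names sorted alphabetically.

def/use:
  b0: {w,x} / ∅
  b1: {v} / {w}
  b2: {w} / ∅
  b3: {c,x} / {w}
  b4: {v} / {w}
  b5: {v} / ∅

Liveness:
  live b0: ∅→{w}
  live b1: {w}→{w}
  live b2: ∅→{w}
  live b3: {w}→∅
  live b4: {w}→{w}
  live b5: {w}→{w}

Conflict graph:
  c: {w}
  v: {w}
  w: {c,v,x}
  x: {w}

N(x) = ["w"]

Answer: ["w"]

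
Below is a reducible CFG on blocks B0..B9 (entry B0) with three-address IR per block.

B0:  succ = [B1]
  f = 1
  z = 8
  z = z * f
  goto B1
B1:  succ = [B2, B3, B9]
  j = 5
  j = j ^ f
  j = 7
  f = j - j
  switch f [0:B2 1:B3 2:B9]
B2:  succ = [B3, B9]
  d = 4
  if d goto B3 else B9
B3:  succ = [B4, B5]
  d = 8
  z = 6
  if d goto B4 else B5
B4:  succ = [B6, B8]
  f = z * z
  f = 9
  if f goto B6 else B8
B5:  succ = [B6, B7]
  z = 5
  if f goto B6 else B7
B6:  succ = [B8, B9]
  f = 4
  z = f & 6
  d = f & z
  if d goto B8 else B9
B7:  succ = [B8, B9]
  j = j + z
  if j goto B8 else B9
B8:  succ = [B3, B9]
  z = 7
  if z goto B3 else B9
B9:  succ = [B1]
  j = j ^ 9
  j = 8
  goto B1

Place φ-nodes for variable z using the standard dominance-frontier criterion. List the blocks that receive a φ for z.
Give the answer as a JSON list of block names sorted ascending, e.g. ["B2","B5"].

Answer: ["B1", "B3", "B6", "B8", "B9"]

Analysis:
idom tree: B1←B0 B2←B1 B3←B1 B4←B3 B5←B3 B6←B3 B7←B5 B8←B3 B9←B1
Join-block Dom:
  B1: preds {B0,B9}: {B0} ∩ {B0,B1,B9} = {B0}; idom=B0
  B3: preds {B1,B2,B8}: {B0,B1} ∩ {B0,B1,B2} ∩ {B0,B1,B3,B8} = {B0,B1}; idom=B1
  B6: preds {B4,B5}: {B0,B1,B3,B4} ∩ {B0,B1,B3,B5} = {B0,B1,B3}; idom=B3
  B8: preds {B4,B6,B7}: {B0,B1,B3,B4} ∩ {B0,B1,B3,B6} ∩ {B0,B1,B3,B5,B7} = {B0,B1,B3}; idom=B3
  B9: preds {B1,B2,B6,B7,B8}: {B0,B1} ∩ {B0,B1,B2} ∩ {B0,B1,B3,B6} ∩ {B0,B1,B3,B5,B7} ∩ {B0,B1,B3,B8} = {B0,B1}; idom=B1

DF walk-up:
  join B1 pred B0: · stop@B0
  join B1 pred B9: B9→B1 stop@B0
  join B3 pred B1: · stop@B1
  join B3 pred B2: B2 stop@B1
  join B3 pred B8: B8→B3 stop@B1
  join B6 pred B4: B4 stop@B3
  join B6 pred B5: B5 stop@B3
  join B8 pred B4: B4 stop@B3
  join B8 pred B6: B6 stop@B3
  join B8 pred B7: B7→B5 stop@B3
  join B9 pred B1: · stop@B1
  join B9 pred B2: B2 stop@B1
  join B9 pred B6: B6→B3 stop@B1
  join B9 pred B7: B7→B5→B3 stop@B1
  join B9 pred B8: B8→B3 stop@B1
  DF(B0)=∅
  DF(B1)={B1}
  DF(B2)={B3,B9}
  DF(B3)={B3,B9}
  DF(B4)={B6,B8}
  DF(B5)={B6,B8,B9}
  DF(B6)={B8,B9}
  DF(B7)={B8,B9}
  DF(B8)={B3,B9}
  DF(B9)={B1}

φ for z: defs {B0,B3,B5,B6,B8}
  DF⁺ = {B1,B3,B6,B8,B9}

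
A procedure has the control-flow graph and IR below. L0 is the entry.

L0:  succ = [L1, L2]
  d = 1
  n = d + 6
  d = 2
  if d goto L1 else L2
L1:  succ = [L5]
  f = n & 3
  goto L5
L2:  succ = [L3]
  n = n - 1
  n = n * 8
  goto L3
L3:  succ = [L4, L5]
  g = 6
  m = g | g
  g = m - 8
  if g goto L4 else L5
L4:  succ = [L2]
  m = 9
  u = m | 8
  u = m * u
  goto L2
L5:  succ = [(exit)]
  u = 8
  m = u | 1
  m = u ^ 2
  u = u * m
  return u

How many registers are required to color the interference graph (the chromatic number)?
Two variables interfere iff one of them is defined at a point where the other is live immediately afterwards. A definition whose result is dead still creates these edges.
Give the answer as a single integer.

def/use:
  L0: {d,n} / ∅
  L1: {f} / {n}
  L2: {n} / {n}
  L3: {g,m} / ∅
  L4: {m,u} / ∅
  L5: {m,u} / ∅

Backward fixpoint:
  L0: in=∅ out={n}
  L1: in={n} out=∅
  L2: in={n} out={n}
  L3: in={n} out={n}
  L4: in={n} out={n}
  L5: in=∅ out=∅

Interfere edges:
  d↔{n}
  f↔∅
  g↔{n}
  m↔{n,u}
  n↔{d,g,m,u}
  u↔{m,n}

Chromatic number:
  lower bound: {m,n,u} mutually conflict ⇒ χ ≥ 3
  3-colouring: R0={f,n}  R1={d,g,m}  R2={u}
  χ = 3

Answer: 3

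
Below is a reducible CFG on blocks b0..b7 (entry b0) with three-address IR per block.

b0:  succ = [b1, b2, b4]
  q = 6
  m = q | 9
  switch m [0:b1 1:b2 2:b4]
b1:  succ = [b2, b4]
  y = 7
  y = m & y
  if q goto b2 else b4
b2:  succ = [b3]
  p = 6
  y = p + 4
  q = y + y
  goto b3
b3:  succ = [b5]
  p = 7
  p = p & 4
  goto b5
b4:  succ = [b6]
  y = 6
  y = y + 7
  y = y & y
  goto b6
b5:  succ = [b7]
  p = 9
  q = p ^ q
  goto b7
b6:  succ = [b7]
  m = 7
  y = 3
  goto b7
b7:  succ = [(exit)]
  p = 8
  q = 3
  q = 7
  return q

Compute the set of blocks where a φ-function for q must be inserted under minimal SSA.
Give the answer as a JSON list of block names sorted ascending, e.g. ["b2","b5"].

Answer: ["b7"]

Analysis:
idom tree: b1←b0 b2←b0 b3←b2 b4←b0 b5←b3 b6←b4 b7←b0
Dom∩ at merges:
  b2: preds {b0,b1}: {b0} ∩ {b0,b1} = {b0}; idom=b0
  b4: preds {b0,b1}: {b0} ∩ {b0,b1} = {b0}; idom=b0
  b7: preds {b5,b6}: {b0,b2,b3,b5} ∩ {b0,b4,b6} = {b0}; idom=b0

DF derivation:
  join b2 pred b0: · stop@b0
  join b2 pred b1: b1 stop@b0
  join b4 pred b0: · stop@b0
  join b4 pred b1: b1 stop@b0
  join b7 pred b5: b5→b3→b2 stop@b0
  join b7 pred b6: b6→b4 stop@b0
  b0: DF=∅
  b1: DF={b2,b4}
  b2: DF={b7}
  b3: DF={b7}
  b4: DF={b7}
  b5: DF={b7}
  b6: DF={b7}
  b7: DF=∅

φ for q: defs {b0,b2,b5,b7}
  DF⁺ = {b7}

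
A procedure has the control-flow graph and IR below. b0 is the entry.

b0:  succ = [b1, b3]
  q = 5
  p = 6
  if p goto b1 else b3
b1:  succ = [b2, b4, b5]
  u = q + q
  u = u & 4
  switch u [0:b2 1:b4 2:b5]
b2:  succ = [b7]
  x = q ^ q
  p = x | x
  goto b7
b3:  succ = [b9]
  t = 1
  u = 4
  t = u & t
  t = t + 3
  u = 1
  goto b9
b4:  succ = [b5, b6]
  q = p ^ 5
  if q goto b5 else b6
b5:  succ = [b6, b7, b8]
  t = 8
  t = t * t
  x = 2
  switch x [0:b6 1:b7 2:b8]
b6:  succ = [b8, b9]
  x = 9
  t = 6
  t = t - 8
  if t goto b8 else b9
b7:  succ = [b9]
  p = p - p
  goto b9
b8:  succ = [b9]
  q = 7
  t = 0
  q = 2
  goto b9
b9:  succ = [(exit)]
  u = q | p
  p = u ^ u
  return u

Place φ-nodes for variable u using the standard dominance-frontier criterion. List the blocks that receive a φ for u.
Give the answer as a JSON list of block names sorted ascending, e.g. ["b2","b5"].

idom tree: b1←b0 b2←b1 b3←b0 b4←b1 b5←b1 b6←b1 b7←b1 b8←b1 b9←b0
Dom at joins:
  b5: preds {b1,b4}: {b0,b1} ∩ {b0,b1,b4} = {b0,b1}; idom=b1
  b6: preds {b4,b5}: {b0,b1,b4} ∩ {b0,b1,b5} = {b0,b1}; idom=b1
  b7: preds {b2,b5}: {b0,b1,b2} ∩ {b0,b1,b5} = {b0,b1}; idom=b1
  b8: preds {b5,b6}: {b0,b1,b5} ∩ {b0,b1,b6} = {b0,b1}; idom=b1
  b9: preds {b3,b6,b7,b8}: {b0,b3} ∩ {b0,b1,b6} ∩ {b0,b1,b7} ∩ {b0,b1,b8} = {b0}; idom=b0

Frontier:
  join b5 pred b1: · stop@b1
  join b5 pred b4: b4 stop@b1
  join b6 pred b4: b4 stop@b1
  join b6 pred b5: b5 stop@b1
  join b7 pred b2: b2 stop@b1
  join b7 pred b5: b5 stop@b1
  join b8 pred b5: b5 stop@b1
  join b8 pred b6: b6 stop@b1
  join b9 pred b3: b3 stop@b0
  join b9 pred b6: b6→b1 stop@b0
  join b9 pred b7: b7→b1 stop@b0
  join b9 pred b8: b8→b1 stop@b0
  b0 → ∅
  b1 → {b9}
  b2 → {b7}
  b3 → {b9}
  b4 → {b5,b6}
  b5 → {b6,b7,b8}
  b6 → {b8,b9}
  b7 → {b9}
  b8 → {b9}
  b9 → ∅

φ for u: defs {b1,b3,b9}
  DF⁺ = {b9}

Answer: ["b9"]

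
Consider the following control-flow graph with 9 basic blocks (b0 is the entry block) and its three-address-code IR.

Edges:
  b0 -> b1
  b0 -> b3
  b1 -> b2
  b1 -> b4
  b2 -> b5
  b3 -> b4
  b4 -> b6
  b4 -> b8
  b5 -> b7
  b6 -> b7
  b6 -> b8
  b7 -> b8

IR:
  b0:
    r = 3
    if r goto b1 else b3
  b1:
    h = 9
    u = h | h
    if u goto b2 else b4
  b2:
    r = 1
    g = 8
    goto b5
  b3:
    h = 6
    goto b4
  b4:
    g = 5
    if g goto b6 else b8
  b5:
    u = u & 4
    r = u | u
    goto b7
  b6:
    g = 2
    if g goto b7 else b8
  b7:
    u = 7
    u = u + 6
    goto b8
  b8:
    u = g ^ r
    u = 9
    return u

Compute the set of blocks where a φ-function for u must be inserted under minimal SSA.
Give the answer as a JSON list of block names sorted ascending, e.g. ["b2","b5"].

idom tree: b1←b0 b2←b1 b3←b0 b4←b0 b5←b2 b6←b4 b7←b0 b8←b0
Dom at joins:
  b4: preds {b1,b3}: {b0,b1} ∩ {b0,b3} = {b0}; idom=b0
  b7: preds {b5,b6}: {b0,b1,b2,b5} ∩ {b0,b4,b6} = {b0}; idom=b0
  b8: preds {b4,b6,b7}: {b0,b4} ∩ {b0,b4,b6} ∩ {b0,b7} = {b0}; idom=b0

DF walk-up:
  join b4 pred b1: b1 stop@b0
  join b4 pred b3: b3 stop@b0
  join b7 pred b5: b5→b2→b1 stop@b0
  join b7 pred b6: b6→b4 stop@b0
  join b8 pred b4: b4 stop@b0
  join b8 pred b6: b6→b4 stop@b0
  join b8 pred b7: b7 stop@b0
  b0: DF=∅
  b1: DF={b4,b7}
  b2: DF={b7}
  b3: DF={b4}
  b4: DF={b7,b8}
  b5: DF={b7}
  b6: DF={b7,b8}
  b7: DF={b8}
  b8: DF=∅

φ for u: defs {b1,b5,b7,b8}
  DF⁺ = {b4,b7,b8}

Answer: ["b4", "b7", "b8"]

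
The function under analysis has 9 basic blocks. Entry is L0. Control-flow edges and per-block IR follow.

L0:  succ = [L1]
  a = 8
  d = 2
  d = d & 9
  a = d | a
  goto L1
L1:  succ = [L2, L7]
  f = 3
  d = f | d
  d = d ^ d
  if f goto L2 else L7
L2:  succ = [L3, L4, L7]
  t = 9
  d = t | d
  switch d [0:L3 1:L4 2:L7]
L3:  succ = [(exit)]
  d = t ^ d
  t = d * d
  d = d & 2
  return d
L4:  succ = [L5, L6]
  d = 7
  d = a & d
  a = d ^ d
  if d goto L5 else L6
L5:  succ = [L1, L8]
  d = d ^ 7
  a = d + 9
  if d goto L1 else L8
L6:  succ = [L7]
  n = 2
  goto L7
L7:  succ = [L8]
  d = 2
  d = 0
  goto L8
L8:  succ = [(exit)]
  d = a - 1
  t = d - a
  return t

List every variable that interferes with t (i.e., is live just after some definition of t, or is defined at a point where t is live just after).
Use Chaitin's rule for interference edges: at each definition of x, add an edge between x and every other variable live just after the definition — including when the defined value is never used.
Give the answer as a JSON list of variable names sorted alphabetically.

Answer: ["a", "d"]

Working:
Per-block:
  L0: {a,d} / ∅
  L1: {d,f} / {d}
  L2: {d,t} / {d}
  L3: {d,t} / {d,t}
  L4: {a,d} / {a}
  L5: {a,d} / {d}
  L6: {n} / ∅
  L7: {d} / ∅
  L8: {d,t} / {a}

Live sets:
  L0: in=∅ out={a,d}
  L1: in={a,d} out={a,d}
  L2: in={a,d} out={a,d,t}
  L3: in={d,t} out=∅
  L4: in={a} out={a,d}
  L5: in={d} out={a,d}
  L6: in={a} out={a}
  L7: in={a} out={a}
  L8: in={a} out=∅

Interfere edges:
  a — {d,f,n,t}
  d — {a,f,t}
  f — {a,d}
  n — {a}
  t — {a,d}

N(t) = ["a", "d"]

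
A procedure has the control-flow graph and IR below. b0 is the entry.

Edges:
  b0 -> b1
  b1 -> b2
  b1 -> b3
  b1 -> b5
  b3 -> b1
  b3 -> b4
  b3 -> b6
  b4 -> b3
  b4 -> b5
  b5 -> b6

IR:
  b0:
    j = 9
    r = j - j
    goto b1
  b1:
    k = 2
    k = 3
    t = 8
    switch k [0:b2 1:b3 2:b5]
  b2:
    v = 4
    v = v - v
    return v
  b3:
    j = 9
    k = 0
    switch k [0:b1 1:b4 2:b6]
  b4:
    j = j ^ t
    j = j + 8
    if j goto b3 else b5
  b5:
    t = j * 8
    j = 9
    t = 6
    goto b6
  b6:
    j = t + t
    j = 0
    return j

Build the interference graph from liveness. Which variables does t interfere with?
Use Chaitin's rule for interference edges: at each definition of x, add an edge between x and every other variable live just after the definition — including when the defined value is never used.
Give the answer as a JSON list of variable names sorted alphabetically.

Answer: ["j", "k"]

Analysis:
Block summaries:
  b0: {j,r} / ∅
  b1: {k,t} / ∅
  b2: {v} / ∅
  b3: {j,k} / ∅
  b4: {j} / {j,t}
  b5: {j,t} / {j}
  b6: {j} / {t}

Backward fixpoint:
  b0 li=∅ lo={j}
  b1 li={j} lo={j,t}
  b2 li=∅ lo=∅
  b3 li={t} lo={j,t}
  b4 li={j,t} lo={j,t}
  b5 li={j} lo={t}
  b6 li={t} lo=∅

Interfere edges:
  j: {k,r,t}
  k: {j,t}
  r: {j}
  t: {j,k}
  v: ∅

N(t) = ["j", "k"]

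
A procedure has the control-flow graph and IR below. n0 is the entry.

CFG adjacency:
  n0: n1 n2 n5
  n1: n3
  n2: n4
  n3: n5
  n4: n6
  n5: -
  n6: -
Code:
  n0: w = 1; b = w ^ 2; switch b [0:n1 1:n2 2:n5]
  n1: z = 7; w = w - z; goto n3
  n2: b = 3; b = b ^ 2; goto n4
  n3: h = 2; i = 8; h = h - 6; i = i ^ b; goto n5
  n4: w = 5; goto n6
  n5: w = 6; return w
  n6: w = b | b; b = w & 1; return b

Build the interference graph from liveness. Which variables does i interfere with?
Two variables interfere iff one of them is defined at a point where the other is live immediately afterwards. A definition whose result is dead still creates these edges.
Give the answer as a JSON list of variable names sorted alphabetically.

Block summaries:
  n0 def {b,w} use ∅
  n1 def {w,z} use {w}
  n2 def {b} use ∅
  n3 def {h,i} use {b}
  n4 def {w} use ∅
  n5 def {w} use ∅
  n6 def {b,w} use {b}

Live sets:
  n0 li=∅ lo={b,w}
  n1 li={b,w} lo={b}
  n2 li=∅ lo={b}
  n3 li={b} lo=∅
  n4 li={b} lo={b}
  n5 li=∅ lo=∅
  n6 li={b} lo=∅

Conflict graph:
  b: {h,i,w,z}
  h: {b,i}
  i: {b,h}
  w: {b,z}
  z: {b,w}

N(i) = ["b", "h"]

Answer: ["b", "h"]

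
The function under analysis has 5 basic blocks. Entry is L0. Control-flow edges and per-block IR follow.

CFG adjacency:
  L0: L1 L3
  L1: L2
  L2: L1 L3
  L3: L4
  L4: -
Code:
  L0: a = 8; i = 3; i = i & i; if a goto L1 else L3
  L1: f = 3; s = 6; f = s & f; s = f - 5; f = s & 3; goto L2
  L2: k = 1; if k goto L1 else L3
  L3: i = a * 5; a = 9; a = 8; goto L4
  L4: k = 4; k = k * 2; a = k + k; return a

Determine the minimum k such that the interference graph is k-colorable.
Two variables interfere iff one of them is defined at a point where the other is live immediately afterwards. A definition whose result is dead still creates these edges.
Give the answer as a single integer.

def/use:
  L0: {a,i} / ∅
  L1: {f,s} / ∅
  L2: {k} / ∅
  L3: {a,i} / {a}
  L4: {a,k} / ∅

Backward fixpoint:
  L0 li=∅ lo={a}
  L1 li={a} lo={a}
  L2 li={a} lo={a}
  L3 li={a} lo=∅
  L4 li=∅ lo=∅

Interference:
  a: {f,i,k,s}
  f: {a,s}
  i: {a}
  k: {a}
  s: {a,f}

Chromatic number:
  lower bound: {a,f,s} mutually conflict ⇒ χ ≥ 3
  assign a→R0 f→R1 i→R1 k→R1 s→R2 — no edge inside a register ⇒ χ ≤ 3
  χ = 3

Answer: 3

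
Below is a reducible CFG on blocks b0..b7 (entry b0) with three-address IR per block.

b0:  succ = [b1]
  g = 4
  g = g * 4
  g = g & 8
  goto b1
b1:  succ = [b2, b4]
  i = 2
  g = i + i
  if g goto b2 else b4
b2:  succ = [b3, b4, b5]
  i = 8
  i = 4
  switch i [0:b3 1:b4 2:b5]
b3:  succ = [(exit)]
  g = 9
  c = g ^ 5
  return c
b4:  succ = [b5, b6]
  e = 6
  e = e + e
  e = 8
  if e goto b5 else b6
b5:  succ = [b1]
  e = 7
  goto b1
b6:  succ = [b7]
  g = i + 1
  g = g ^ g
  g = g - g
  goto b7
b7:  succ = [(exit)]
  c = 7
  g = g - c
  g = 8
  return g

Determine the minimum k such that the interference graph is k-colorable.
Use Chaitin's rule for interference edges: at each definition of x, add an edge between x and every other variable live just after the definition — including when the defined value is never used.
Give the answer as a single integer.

Answer: 2

Derivation:
Block summaries:
  b0: def={g} ue=∅
  b1: def={g,i} ue=∅
  b2: def={i} ue=∅
  b3: def={c,g} ue=∅
  b4: def={e} ue=∅
  b5: def={e} ue=∅
  b6: def={g} ue={i}
  b7: def={c,g} ue={g}

Live sets:
  b0 li=∅ lo=∅
  b1 li=∅ lo={i}
  b2 li=∅ lo={i}
  b3 li=∅ lo=∅
  b4 li={i} lo={i}
  b5 li=∅ lo=∅
  b6 li={i} lo={g}
  b7 li={g} lo=∅

Interference:
  c — {g}
  e — {i}
  g — {c,i}
  i — {e,g}

Chromatic number:
  clique {c,g} ⇒ need ≥ 2
  2-colouring: r0={e,g}  r1={c,i}
  χ = 2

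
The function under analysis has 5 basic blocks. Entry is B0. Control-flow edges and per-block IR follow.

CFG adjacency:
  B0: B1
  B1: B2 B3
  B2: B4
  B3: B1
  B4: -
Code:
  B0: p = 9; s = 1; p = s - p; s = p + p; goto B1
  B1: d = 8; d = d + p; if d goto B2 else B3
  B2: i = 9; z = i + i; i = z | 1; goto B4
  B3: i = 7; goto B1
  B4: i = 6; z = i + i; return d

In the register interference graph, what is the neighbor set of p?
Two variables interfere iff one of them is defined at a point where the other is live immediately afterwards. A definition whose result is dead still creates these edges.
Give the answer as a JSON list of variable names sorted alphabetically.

Per-block:
  B0 def {p,s} use ∅
  B1 def {d} use {p}
  B2 def {i,z} use ∅
  B3 def {i} use ∅
  B4 def {i,z} use {d}

Live sets:
  B0: in=∅ out={p}
  B1: in={p} out={d,p}
  B2: in={d} out={d}
  B3: in={p} out={p}
  B4: in={d} out=∅

Interference:
  d↔{i,p,z}
  i↔{d,p}
  p↔{d,i,s}
  s↔{p}
  z↔{d}

N(p) = ["d", "i", "s"]

Answer: ["d", "i", "s"]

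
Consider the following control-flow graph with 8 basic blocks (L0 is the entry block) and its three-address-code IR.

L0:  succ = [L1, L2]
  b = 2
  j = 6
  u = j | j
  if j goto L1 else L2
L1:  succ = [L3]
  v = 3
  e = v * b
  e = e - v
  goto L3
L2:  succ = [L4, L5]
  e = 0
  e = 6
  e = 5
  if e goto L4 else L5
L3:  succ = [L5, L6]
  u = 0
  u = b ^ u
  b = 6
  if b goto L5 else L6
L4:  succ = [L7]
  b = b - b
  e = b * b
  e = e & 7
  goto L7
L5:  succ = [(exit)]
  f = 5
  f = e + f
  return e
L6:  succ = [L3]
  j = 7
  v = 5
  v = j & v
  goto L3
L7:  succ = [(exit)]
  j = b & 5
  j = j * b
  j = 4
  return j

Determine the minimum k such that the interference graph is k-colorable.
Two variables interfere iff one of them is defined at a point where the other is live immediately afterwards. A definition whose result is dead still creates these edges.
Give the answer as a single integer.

Answer: 4

Analysis:
def/use:
  L0 def {b,j,u} use ∅
  L1 def {e,v} use {b}
  L2 def {e} use ∅
  L3 def {b,u} use {b}
  L4 def {b,e} use {b}
  L5 def {f} use {e}
  L6 def {j,v} use ∅
  L7 def {j} use {b}

Live sets:
  L0: in=∅ out={b}
  L1: in={b} out={b,e}
  L2: in={b} out={b,e}
  L3: in={b,e} out={b,e}
  L4: in={b} out={b}
  L5: in={e} out=∅
  L6: in={b,e} out={b,e}
  L7: in={b} out=∅

Conflict graph:
  b: {e,j,u,v}
  e: {b,f,j,u,v}
  f: {e}
  j: {b,e,u,v}
  u: {b,e,j}
  v: {b,e,j}

Registers:
  clique {b,e,j,u} ⇒ need ≥ 4
  assign b→r1 e→r0 f→r1 j→r2 u→r3 v→r3 — no edge inside a register ⇒ χ ≤ 4
  χ = 4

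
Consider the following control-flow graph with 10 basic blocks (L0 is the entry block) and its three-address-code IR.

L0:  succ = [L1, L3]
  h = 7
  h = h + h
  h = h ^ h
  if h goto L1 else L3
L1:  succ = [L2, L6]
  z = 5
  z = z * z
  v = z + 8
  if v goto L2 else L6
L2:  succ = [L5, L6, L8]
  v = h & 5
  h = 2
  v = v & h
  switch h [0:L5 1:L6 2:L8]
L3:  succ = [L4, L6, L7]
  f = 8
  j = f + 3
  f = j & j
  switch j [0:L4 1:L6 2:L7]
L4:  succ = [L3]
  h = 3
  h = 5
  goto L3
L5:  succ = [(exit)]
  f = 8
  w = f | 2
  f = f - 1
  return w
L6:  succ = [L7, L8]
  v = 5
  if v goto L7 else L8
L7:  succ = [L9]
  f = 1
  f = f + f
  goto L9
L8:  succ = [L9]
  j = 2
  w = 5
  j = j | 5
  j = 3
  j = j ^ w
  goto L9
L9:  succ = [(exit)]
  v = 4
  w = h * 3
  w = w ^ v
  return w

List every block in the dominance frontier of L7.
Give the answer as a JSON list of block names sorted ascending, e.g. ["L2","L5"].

Answer: ["L9"]

Derivation:
idom tree: L1←L0 L2←L1 L3←L0 L4←L3 L5←L2 L6←L0 L7←L0 L8←L0 L9←L0
Join-block Dom:
  L3: preds {L0,L4}: {L0} ∩ {L0,L3,L4} = {L0}; idom=L0
  L6: preds {L1,L2,L3}: {L0,L1} ∩ {L0,L1,L2} ∩ {L0,L3} = {L0}; idom=L0
  L7: preds {L3,L6}: {L0,L3} ∩ {L0,L6} = {L0}; idom=L0
  L8: preds {L2,L6}: {L0,L1,L2} ∩ {L0,L6} = {L0}; idom=L0
  L9: preds {L7,L8}: {L0,L7} ∩ {L0,L8} = {L0}; idom=L0

DF derivation:
  L3←L0: walk · to L0
  L3←L4: walk L4→L3 to L0
  L6←L1: walk L1 to L0
  L6←L2: walk L2→L1 to L0
  L6←L3: walk L3 to L0
  L7←L3: walk L3 to L0
  L7←L6: walk L6 to L0
  L8←L2: walk L2→L1 to L0
  L8←L6: walk L6 to L0
  L9←L7: walk L7 to L0
  L9←L8: walk L8 to L0
  L0 → ∅
  L1 → {L6,L8}
  L2 → {L6,L8}
  L3 → {L3,L6,L7}
  L4 → {L3}
  L5 → ∅
  L6 → {L7,L8}
  L7 → {L9}
  L8 → {L9}
  L9 → ∅

DF(L7) = ["L9"]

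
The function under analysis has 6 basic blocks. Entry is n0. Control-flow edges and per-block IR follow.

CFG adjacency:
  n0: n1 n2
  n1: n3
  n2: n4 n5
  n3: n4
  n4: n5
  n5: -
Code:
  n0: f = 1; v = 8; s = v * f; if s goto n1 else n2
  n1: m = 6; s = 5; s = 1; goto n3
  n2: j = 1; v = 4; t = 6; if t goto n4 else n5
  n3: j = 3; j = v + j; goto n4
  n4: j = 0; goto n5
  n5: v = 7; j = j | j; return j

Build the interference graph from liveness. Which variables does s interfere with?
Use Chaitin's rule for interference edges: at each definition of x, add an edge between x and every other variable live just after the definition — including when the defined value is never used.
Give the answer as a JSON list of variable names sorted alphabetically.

def/use:
  n0 def {f,s,v} use ∅
  n1 def {m,s} use ∅
  n2 def {j,t,v} use ∅
  n3 def {j} use {v}
  n4 def {j} use ∅
  n5 def {j,v} use {j}

Live sets:
  n0: in=∅ out={v}
  n1: in={v} out={v}
  n2: in=∅ out={j}
  n3: in={v} out=∅
  n4: in=∅ out={j}
  n5: in={j} out=∅

Interference:
  f↔{v}
  j↔{t,v}
  m↔{v}
  s↔{v}
  t↔{j}
  v↔{f,j,m,s}

N(s) = ["v"]

Answer: ["v"]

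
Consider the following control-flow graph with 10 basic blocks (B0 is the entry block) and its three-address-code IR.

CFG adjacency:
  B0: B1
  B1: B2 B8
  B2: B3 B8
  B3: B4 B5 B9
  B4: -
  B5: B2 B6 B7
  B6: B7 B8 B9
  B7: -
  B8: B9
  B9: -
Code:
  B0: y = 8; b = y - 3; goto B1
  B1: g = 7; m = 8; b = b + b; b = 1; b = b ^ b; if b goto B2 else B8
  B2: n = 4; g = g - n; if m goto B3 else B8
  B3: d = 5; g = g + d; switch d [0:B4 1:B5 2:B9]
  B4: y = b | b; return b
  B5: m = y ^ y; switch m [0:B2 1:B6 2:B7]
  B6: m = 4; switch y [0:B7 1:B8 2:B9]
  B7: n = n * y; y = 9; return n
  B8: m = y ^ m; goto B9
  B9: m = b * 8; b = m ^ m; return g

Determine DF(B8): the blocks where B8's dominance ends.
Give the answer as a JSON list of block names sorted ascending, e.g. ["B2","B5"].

idom tree: B1←B0 B2←B1 B3←B2 B4←B3 B5←B3 B6←B5 B7←B5 B8←B1 B9←B1
Dom at joins:
  B2: preds {B1,B5}: {B0,B1} ∩ {B0,B1,B2,B3,B5} = {B0,B1}; idom=B1
  B7: preds {B5,B6}: {B0,B1,B2,B3,B5} ∩ {B0,B1,B2,B3,B5,B6} = {B0,B1,B2,B3,B5}; idom=B5
  B8: preds {B1,B2,B6}: {B0,B1} ∩ {B0,B1,B2} ∩ {B0,B1,B2,B3,B5,B6} = {B0,B1}; idom=B1
  B9: preds {B3,B6,B8}: {B0,B1,B2,B3} ∩ {B0,B1,B2,B3,B5,B6} ∩ {B0,B1,B8} = {B0,B1}; idom=B1

DF derivation:
  join B2 pred B1: · stop@B1
  join B2 pred B5: B5→B3→B2 stop@B1
  join B7 pred B5: · stop@B5
  join B7 pred B6: B6 stop@B5
  join B8 pred B1: · stop@B1
  join B8 pred B2: B2 stop@B1
  join B8 pred B6: B6→B5→B3→B2 stop@B1
  join B9 pred B3: B3→B2 stop@B1
  join B9 pred B6: B6→B5→B3→B2 stop@B1
  join B9 pred B8: B8 stop@B1
  B0 → ∅
  B1 → ∅
  B2 → {B2,B8,B9}
  B3 → {B2,B8,B9}
  B4 → ∅
  B5 → {B2,B8,B9}
  B6 → {B7,B8,B9}
  B7 → ∅
  B8 → {B9}
  B9 → ∅

DF(B8) = ["B9"]

Answer: ["B9"]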